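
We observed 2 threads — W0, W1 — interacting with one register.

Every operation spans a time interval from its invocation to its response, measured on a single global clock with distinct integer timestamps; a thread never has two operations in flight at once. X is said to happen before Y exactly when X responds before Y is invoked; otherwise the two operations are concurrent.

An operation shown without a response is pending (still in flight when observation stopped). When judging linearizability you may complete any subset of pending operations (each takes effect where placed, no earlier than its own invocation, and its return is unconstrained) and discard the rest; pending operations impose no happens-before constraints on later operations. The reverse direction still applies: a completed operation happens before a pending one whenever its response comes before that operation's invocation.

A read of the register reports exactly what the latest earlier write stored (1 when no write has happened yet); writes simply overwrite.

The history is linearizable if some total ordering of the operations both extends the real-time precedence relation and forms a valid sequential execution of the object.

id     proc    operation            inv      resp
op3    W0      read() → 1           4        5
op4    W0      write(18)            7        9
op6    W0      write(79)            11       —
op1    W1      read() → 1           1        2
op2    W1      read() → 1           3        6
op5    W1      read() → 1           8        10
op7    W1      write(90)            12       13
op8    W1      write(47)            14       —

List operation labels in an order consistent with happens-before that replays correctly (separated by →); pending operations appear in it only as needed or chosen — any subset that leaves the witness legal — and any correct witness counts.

1. op1 read() → 1, leaving value 1
2. op2 read() → 1, leaving value 1
3. op3 read() → 1, leaving value 1
4. op5 read() → 1, leaving value 1
5. op4 write(18), leaving value 18
6. op6 write(79) (pending, included), leaving value 79
7. op7 write(90), leaving value 90

op1 → op2 → op3 → op5 → op4 → op6 → op7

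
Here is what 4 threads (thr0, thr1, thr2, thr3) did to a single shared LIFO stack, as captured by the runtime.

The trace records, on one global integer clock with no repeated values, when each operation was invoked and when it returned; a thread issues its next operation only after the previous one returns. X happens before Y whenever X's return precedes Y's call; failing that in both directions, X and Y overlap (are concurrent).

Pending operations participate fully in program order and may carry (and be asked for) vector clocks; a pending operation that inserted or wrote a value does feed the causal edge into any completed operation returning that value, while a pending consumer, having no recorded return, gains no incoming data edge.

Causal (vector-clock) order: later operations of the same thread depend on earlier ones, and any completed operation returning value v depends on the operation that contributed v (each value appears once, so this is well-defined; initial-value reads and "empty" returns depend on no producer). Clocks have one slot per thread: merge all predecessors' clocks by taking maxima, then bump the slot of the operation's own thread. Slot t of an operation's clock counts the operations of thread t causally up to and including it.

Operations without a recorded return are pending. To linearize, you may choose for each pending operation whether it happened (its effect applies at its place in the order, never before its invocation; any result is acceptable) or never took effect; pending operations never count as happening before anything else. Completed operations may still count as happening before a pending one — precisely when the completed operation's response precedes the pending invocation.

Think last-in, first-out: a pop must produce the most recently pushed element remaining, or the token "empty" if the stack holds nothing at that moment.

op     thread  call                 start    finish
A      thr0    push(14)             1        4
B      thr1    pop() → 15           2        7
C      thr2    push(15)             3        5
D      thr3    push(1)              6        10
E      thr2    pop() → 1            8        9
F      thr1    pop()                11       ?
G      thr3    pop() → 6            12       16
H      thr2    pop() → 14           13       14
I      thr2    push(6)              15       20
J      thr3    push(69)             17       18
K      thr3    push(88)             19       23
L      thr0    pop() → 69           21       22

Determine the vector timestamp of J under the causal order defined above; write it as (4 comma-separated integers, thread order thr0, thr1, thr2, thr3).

no predecessors for D (invoked 6): thr3 increments from zero → (0, 0, 0, 1)
no predecessors for C (invoked 3): thr2 increments from zero → (0, 0, 1, 0)
no predecessors for A (invoked 1): thr0 increments from zero → (1, 0, 0, 0)
VC(B, invoked at 2): max of VC(C)=(0, 0, 1, 0), then +1 on thread thr1 → (0, 1, 1, 0)
VC(E, invoked at 8): max of VC(C)=(0, 0, 1, 0), VC(D)=(0, 0, 0, 1), then +1 on thread thr2 → (0, 0, 2, 1)
VC(F, invoked at 11): max of VC(B)=(0, 1, 1, 0), then +1 on thread thr1 → (0, 2, 1, 0)
VC(H, invoked at 13): max of VC(A)=(1, 0, 0, 0), VC(E)=(0, 0, 2, 1), then +1 on thread thr2 → (1, 0, 3, 1)
VC(I, invoked at 15): max of VC(H)=(1, 0, 3, 1), then +1 on thread thr2 → (1, 0, 4, 1)
VC(G, invoked at 12): max of VC(D)=(0, 0, 0, 1), VC(I)=(1, 0, 4, 1), then +1 on thread thr3 → (1, 0, 4, 2)
VC(J, invoked at 17): max of VC(G)=(1, 0, 4, 2), then +1 on thread thr3 → (1, 0, 4, 3)
VC(K, invoked at 19): max of VC(J)=(1, 0, 4, 3), then +1 on thread thr3 → (1, 0, 4, 4)
VC(L, invoked at 21): max of VC(A)=(1, 0, 0, 0), VC(J)=(1, 0, 4, 3), then +1 on thread thr0 → (2, 0, 4, 3)
target: VC(J) = (1, 0, 4, 3)

(1, 0, 4, 3)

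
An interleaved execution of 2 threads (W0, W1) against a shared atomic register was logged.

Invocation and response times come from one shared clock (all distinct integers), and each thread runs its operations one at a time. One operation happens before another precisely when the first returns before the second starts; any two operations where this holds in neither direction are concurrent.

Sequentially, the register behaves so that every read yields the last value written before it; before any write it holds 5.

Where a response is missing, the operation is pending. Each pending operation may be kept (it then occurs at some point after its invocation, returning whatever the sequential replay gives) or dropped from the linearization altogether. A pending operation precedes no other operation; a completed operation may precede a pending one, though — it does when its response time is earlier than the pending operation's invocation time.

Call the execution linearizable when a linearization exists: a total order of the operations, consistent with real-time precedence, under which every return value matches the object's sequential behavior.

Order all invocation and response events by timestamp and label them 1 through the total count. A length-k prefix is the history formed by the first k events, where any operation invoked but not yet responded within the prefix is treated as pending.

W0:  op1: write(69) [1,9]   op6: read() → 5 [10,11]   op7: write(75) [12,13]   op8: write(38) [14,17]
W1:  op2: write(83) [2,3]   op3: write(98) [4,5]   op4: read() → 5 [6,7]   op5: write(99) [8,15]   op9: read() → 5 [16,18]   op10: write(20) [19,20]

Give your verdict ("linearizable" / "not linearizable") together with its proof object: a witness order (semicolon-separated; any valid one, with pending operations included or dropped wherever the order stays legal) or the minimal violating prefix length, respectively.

the violation lands at event 7, op4's response at time 7: events 1..6 linearize, events 1..7 do not
the sole real-time-consistent order of 3 completed operations fails the atomic register replay
no completion choice of the 1 pending operation (op1) rescues it — every subset was tried
take op2, op3, op4 (pending dropped): step 3 already fails, because op4 read() → 5 cannot occur there

not linearizable — minimal violating prefix: 7 events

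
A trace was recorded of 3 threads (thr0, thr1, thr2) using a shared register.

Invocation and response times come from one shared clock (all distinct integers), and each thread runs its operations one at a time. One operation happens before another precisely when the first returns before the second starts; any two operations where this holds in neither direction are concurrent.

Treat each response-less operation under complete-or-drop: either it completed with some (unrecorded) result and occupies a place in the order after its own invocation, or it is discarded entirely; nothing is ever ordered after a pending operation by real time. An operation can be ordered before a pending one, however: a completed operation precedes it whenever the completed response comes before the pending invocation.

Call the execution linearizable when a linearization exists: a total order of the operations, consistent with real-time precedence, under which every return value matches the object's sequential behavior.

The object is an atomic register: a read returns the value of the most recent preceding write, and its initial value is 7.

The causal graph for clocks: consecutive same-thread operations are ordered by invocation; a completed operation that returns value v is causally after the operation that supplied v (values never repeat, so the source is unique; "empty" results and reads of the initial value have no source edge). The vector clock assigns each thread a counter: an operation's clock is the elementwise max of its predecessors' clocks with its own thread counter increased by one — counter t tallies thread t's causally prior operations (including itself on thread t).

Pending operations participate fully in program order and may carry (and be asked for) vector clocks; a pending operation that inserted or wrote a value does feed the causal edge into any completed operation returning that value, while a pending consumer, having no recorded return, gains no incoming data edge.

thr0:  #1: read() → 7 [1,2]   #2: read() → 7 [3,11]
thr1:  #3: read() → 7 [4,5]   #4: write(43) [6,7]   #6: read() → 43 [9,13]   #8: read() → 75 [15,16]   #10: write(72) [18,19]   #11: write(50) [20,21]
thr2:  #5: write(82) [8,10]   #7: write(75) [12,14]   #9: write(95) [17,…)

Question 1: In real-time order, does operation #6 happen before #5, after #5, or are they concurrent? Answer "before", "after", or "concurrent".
Answer: concurrent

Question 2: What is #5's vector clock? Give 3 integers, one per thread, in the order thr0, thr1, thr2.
Answer: (0, 0, 1)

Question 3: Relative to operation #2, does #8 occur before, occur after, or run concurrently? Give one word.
Answer: after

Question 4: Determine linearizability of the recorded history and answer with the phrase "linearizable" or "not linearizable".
witness order: #1, #2, #3, #4, #6, #5, #7, #8, #9, #10, #11
1. #1 read() → 7, leaving value 7
2. #2 read() → 7, leaving value 7
3. #3 read() → 7, leaving value 7
4. #4 write(43), leaving value 43
5. #6 read() → 43, leaving value 43
6. #5 write(82), leaving value 82
7. #7 write(75), leaving value 75
8. #8 read() → 75, leaving value 75
9. #9 write(95) (pending, included), leaving value 95
10. #10 write(72), leaving value 72
11. #11 write(50), leaving value 50

linearizable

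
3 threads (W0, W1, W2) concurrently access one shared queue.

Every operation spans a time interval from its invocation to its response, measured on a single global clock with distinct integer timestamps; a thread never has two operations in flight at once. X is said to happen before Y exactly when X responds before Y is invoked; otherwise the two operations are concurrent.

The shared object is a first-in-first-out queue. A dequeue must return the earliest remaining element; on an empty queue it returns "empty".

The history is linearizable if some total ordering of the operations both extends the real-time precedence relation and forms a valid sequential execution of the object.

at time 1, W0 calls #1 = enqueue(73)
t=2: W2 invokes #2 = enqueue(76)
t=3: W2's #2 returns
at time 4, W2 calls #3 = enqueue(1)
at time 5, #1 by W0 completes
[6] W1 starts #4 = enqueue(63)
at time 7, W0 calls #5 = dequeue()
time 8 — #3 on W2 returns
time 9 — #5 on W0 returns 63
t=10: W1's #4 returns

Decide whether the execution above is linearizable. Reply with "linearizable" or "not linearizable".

not linearizable

already the first 9 events (up to #5's response at time 9) admit no linearization; the first 8 still do
all 5 real-time-respecting orders fail — 4 completed queue operations, no legal replay
include/drop combinations of the 1 pending operation (#4) were all tried; none helps
e.g. #1, #2, #3, #5 (pending dropped): illegal at step 4, since #5 dequeue() → 63 cannot apply there
e.g. #1, #2, #5, #3 (pending dropped): illegal at step 3, since #5 dequeue() → 63 cannot apply there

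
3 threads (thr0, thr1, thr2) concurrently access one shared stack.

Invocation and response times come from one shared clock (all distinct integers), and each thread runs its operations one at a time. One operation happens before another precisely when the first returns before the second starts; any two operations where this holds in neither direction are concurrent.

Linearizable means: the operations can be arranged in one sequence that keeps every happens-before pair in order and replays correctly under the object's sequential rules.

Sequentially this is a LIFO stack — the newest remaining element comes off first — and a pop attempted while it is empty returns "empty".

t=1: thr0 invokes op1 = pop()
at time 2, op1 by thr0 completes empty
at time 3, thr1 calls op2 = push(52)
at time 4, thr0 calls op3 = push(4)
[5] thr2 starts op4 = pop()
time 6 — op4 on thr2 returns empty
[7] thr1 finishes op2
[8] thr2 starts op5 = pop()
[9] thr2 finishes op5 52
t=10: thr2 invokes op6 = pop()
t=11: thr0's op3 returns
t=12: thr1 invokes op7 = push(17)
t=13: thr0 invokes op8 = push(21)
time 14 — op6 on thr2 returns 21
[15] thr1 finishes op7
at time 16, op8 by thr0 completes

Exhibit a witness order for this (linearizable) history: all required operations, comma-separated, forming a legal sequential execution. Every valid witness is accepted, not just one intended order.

1. op1 pop() → empty, leaving stack <>
2. op4 pop() → empty, leaving stack <>
3. op2 push(52), leaving stack <52>
4. op5 pop() → 52, leaving stack <>
5. op3 push(4), leaving stack <4>
6. op7 push(17), leaving stack <4,17>
7. op8 push(21), leaving stack <4,17,21>
8. op6 pop() → 21, leaving stack <4,17>

op1, op4, op2, op5, op3, op7, op8, op6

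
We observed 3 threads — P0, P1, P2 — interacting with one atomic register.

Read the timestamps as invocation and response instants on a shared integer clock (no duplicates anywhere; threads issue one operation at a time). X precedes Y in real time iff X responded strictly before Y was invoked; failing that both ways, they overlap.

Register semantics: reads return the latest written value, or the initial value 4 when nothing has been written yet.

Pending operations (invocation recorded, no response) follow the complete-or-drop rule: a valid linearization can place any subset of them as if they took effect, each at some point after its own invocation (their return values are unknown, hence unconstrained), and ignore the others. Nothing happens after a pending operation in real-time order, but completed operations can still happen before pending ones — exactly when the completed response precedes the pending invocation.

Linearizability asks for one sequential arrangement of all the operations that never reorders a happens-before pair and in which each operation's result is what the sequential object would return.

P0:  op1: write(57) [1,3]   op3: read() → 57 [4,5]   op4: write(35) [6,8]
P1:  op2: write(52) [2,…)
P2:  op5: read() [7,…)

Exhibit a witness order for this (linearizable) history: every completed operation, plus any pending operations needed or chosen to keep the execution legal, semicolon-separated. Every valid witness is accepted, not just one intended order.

step 1: op1 write(57) — value 57
step 2: op3 read() → 57 — value 57
step 3: op2 write(52) (pending, included) — value 52
step 4: op4 write(35) — value 35

op1; op3; op2; op4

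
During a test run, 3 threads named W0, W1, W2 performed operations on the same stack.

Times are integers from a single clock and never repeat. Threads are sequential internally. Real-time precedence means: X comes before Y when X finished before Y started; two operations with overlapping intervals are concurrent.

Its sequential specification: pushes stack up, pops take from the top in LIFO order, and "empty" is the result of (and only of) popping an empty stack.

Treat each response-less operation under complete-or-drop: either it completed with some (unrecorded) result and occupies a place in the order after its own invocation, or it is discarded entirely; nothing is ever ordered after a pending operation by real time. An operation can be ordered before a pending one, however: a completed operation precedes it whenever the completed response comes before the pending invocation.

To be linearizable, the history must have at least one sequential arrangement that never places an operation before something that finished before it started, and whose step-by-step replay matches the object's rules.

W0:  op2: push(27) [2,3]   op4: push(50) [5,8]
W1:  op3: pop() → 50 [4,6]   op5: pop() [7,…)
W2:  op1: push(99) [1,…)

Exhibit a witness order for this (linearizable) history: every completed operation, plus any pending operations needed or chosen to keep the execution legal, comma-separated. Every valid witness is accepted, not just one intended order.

op1, op2, op4, op3

step 1: op1 push(99) (pending, included) — stack <99>
step 2: op2 push(27) — stack <99,27>
step 3: op4 push(50) — stack <99,27,50>
step 4: op3 pop() → 50 — stack <99,27>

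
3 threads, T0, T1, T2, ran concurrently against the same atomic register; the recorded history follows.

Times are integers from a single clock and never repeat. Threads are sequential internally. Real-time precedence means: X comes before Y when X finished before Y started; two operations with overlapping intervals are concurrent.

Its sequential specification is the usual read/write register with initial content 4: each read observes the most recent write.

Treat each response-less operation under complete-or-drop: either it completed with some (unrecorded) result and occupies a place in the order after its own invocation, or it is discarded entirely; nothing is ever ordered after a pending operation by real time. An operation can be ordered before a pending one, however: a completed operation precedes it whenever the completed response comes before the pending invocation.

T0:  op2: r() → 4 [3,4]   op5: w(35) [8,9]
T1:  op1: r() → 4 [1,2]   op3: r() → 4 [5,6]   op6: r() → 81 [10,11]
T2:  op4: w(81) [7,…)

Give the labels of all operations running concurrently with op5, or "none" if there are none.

op4

concurrent with op5 ([8,9]): every op whose interval crosses 8..9
op1 [1,2]: before
op2 [3,4]: before
op3 [5,6]: before
op4 [7,…): concurrent
op6 [10,11]: after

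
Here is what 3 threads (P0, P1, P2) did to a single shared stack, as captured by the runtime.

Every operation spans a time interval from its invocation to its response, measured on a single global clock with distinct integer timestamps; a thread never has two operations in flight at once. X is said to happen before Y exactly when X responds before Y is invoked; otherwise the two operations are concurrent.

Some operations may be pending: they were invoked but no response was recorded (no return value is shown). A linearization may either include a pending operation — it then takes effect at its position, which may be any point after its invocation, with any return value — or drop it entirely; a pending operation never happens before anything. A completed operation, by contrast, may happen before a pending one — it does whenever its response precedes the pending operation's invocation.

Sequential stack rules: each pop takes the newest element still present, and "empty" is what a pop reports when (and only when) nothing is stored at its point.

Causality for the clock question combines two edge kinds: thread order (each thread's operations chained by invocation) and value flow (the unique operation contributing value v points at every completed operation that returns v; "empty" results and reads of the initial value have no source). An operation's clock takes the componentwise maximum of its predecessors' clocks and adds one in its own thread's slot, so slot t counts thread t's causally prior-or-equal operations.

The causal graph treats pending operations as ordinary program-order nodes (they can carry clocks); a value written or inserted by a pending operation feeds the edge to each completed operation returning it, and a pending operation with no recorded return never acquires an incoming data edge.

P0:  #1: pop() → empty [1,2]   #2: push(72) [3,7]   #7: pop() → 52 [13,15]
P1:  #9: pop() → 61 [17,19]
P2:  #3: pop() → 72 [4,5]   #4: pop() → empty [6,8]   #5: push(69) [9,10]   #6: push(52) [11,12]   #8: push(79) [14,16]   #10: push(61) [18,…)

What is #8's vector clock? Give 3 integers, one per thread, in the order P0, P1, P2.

(2, 0, 5)

root op #1, invoked 1: fresh clock plus P0's own tick → (1, 0, 0)
VC(#2, invoked at 3): max of VC(#1)=(1, 0, 0), then +1 on thread P0 → (2, 0, 0)
VC(#3, invoked at 4): max of VC(#2)=(2, 0, 0), then +1 on thread P2 → (2, 0, 1)
VC(#4, invoked at 6): max of VC(#3)=(2, 0, 1), then +1 on thread P2 → (2, 0, 2)
VC(#5, invoked at 9): max of VC(#4)=(2, 0, 2), then +1 on thread P2 → (2, 0, 3)
VC(#6, invoked at 11): max of VC(#5)=(2, 0, 3), then +1 on thread P2 → (2, 0, 4)
VC(#8, invoked at 14): max of VC(#6)=(2, 0, 4), then +1 on thread P2 → (2, 0, 5)
VC(#7, invoked at 13): max of VC(#2)=(2, 0, 0), VC(#6)=(2, 0, 4), then +1 on thread P0 → (3, 0, 4)
VC(#10, invoked at 18): max of VC(#8)=(2, 0, 5), then +1 on thread P2 → (2, 0, 6)
VC(#9, invoked at 17): max of VC(#10)=(2, 0, 6), then +1 on thread P1 → (2, 1, 6)
target: VC(#8) = (2, 0, 5)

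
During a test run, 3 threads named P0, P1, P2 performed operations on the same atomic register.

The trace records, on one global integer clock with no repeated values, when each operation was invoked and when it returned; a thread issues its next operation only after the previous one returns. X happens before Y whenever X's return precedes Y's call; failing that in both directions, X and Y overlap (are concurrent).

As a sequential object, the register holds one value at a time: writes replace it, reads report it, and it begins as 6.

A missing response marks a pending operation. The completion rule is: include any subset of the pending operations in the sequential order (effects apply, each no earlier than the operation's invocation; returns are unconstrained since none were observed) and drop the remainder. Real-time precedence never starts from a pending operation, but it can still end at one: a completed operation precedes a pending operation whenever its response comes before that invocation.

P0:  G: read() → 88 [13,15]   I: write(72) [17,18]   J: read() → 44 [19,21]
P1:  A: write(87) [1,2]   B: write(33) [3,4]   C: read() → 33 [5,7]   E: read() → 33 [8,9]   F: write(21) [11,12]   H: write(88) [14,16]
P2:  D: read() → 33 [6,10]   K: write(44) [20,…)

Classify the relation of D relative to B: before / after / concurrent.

D spans [6,10], B spans [3,4]
resp(B)=4 < inv(D)=6

after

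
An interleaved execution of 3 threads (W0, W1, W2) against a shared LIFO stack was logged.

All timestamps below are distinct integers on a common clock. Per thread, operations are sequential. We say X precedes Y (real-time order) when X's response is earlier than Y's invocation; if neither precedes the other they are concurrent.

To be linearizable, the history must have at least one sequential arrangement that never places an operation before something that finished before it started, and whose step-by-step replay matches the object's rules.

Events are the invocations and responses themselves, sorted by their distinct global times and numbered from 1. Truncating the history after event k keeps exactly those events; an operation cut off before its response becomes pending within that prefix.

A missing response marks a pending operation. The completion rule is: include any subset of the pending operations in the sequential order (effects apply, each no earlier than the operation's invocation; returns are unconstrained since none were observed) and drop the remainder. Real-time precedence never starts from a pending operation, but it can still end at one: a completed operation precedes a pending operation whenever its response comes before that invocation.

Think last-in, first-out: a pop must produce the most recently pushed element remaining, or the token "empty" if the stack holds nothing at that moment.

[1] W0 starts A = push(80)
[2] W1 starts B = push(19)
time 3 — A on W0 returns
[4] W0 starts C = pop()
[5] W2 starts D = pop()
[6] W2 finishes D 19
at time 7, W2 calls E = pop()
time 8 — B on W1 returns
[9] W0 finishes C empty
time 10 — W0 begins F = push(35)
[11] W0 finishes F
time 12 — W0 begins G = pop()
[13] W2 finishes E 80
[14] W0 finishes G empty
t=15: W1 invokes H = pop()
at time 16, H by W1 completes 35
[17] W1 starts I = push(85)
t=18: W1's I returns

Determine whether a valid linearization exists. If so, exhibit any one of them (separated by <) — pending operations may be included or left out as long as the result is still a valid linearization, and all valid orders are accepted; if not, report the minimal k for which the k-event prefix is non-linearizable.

already the first 14 events (up to G's response at time 14) admit no linearization; the first 13 still do
7 completed operations, 31 real-time-consistent orders — every LIFO stack replay fails
for example A, B, C, D, E, F, G fails at step 3: C pop() → empty is not legal there
for example A, B, C, D, F, E, G fails at step 3: C pop() → empty is not legal there

not linearizable — minimal violating prefix: 14 events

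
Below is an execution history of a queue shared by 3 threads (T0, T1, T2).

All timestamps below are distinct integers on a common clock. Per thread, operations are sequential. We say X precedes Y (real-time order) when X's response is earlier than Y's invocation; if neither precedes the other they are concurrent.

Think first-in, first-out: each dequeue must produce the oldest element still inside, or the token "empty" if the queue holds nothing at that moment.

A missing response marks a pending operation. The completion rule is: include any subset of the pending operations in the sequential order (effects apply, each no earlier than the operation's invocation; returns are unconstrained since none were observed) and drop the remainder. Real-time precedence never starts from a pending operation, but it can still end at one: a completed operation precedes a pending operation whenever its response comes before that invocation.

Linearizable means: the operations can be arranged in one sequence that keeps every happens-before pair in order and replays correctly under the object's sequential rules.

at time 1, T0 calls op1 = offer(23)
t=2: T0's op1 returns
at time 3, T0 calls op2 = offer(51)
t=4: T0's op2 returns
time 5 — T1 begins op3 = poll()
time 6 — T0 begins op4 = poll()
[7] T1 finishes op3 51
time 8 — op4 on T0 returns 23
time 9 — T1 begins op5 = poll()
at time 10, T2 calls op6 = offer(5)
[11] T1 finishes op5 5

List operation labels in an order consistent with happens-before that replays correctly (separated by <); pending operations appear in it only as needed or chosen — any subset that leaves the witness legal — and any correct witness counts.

op1 < op2 < op4 < op3 < op6 < op5

1. op1 offer(23), leaving queue <23>
2. op2 offer(51), leaving queue <23,51>
3. op4 poll() → 23, leaving queue <51>
4. op3 poll() → 51, leaving queue <>
5. op6 offer(5) (pending, included), leaving queue <5>
6. op5 poll() → 5, leaving queue <>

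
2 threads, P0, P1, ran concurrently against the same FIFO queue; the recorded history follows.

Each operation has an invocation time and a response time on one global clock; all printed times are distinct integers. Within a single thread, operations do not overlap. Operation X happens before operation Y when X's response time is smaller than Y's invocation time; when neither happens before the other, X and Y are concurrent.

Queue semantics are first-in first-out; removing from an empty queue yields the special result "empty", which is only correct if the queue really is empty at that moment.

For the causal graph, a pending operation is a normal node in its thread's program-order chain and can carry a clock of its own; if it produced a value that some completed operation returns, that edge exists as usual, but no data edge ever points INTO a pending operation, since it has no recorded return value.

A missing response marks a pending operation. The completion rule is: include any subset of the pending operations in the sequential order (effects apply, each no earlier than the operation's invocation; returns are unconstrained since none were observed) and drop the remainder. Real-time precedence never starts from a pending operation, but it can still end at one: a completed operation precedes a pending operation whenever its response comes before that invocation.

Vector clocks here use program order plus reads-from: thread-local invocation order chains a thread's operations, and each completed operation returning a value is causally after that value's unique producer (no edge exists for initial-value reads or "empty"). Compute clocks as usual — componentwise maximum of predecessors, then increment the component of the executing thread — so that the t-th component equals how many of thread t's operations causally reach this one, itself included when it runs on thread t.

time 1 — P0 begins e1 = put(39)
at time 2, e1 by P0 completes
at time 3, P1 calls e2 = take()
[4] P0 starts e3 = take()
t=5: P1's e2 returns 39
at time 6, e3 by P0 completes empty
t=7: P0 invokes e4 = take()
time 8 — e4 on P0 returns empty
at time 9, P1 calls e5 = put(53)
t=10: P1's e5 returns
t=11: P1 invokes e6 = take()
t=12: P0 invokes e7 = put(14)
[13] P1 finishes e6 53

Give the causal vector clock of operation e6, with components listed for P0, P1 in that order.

e1, invoked 1, has no incoming edges; only P0's bump applies → (1, 0)
VC(e2, invoked at 3): max of VC(e1)=(1, 0), then +1 on thread P1 → (1, 1)
VC(e3, invoked at 4): max of VC(e1)=(1, 0), then +1 on thread P0 → (2, 0)
VC(e5, invoked at 9): max of VC(e2)=(1, 1), then +1 on thread P1 → (1, 2)
VC(e4, invoked at 7): max of VC(e3)=(2, 0), then +1 on thread P0 → (3, 0)
VC(e6, invoked at 11): max of VC(e5)=(1, 2), then +1 on thread P1 → (1, 3)
VC(e7, invoked at 12): max of VC(e4)=(3, 0), then +1 on thread P0 → (4, 0)
target: VC(e6) = (1, 3)

(1, 3)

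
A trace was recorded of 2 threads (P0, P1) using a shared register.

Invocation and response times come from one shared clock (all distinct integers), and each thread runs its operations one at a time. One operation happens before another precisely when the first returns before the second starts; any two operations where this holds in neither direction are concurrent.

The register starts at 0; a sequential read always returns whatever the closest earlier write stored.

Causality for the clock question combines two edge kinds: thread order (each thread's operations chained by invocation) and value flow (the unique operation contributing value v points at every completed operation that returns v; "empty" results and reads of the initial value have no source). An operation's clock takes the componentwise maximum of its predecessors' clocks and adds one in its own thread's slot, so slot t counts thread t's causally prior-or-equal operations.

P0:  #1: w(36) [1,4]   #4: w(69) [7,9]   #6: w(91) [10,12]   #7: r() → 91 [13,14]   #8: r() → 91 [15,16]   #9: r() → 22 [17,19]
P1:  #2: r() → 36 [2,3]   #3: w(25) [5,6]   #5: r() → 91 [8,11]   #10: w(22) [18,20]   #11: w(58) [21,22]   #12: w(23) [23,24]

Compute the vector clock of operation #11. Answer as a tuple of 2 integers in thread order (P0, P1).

(3, 5)

invoked at 1, #1 has no predecessors; its own P0 bump gives (1, 0)
merge at #2 (invoked 2): VC(#1)=(1, 0), own-thread bump on P1 → (1, 1)
merge at #4 (invoked 7): VC(#1)=(1, 0), own-thread bump on P0 → (2, 0)
merge at #3 (invoked 5): VC(#2)=(1, 1), own-thread bump on P1 → (1, 2)
merge at #6 (invoked 10): VC(#4)=(2, 0), own-thread bump on P0 → (3, 0)
merge at #7 (invoked 13): VC(#6)=(3, 0), own-thread bump on P0 → (4, 0)
merge at #8 (invoked 15): VC(#6)=(3, 0), VC(#7)=(4, 0), own-thread bump on P0 → (5, 0)
merge at #5 (invoked 8): VC(#3)=(1, 2), VC(#6)=(3, 0), own-thread bump on P1 → (3, 3)
merge at #10 (invoked 18): VC(#5)=(3, 3), own-thread bump on P1 → (3, 4)
merge at #11 (invoked 21): VC(#10)=(3, 4), own-thread bump on P1 → (3, 5)
merge at #12 (invoked 23): VC(#11)=(3, 5), own-thread bump on P1 → (3, 6)
merge at #9 (invoked 17): VC(#8)=(5, 0), VC(#10)=(3, 4), own-thread bump on P0 → (6, 4)
target: VC(#11) = (3, 5)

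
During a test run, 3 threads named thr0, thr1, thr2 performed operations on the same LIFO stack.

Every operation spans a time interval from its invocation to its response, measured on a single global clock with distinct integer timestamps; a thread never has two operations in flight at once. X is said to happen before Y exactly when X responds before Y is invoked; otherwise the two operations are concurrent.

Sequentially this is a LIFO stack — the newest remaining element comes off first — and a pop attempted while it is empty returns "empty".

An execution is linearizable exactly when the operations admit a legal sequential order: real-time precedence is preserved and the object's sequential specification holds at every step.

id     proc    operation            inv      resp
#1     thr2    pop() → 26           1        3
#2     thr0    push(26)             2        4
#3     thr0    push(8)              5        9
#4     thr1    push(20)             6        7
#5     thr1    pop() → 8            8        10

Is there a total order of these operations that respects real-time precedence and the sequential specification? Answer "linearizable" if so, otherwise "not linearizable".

witness order: #2, #1, #4, #3, #5
step 1: #2 push(26) — stack <26>
step 2: #1 pop() → 26 — stack <>
step 3: #4 push(20) — stack <20>
step 4: #3 push(8) — stack <20,8>
step 5: #5 pop() → 8 — stack <20>

linearizable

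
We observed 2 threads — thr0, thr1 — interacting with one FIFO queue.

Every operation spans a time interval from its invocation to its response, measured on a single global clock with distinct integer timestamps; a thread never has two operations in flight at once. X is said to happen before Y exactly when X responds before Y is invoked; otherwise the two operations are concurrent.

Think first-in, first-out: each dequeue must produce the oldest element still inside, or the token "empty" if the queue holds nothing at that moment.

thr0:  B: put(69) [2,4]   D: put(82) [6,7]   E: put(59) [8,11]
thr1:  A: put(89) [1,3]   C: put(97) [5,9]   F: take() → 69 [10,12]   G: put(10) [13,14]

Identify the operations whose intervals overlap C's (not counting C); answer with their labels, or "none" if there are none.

D, E

C runs from 5 to 9; window-overlapping ops are concurrent
A [1,3]: before
B [2,4]: before
D [6,7]: concurrent
E [8,11]: concurrent
F [10,12]: after
G [13,14]: after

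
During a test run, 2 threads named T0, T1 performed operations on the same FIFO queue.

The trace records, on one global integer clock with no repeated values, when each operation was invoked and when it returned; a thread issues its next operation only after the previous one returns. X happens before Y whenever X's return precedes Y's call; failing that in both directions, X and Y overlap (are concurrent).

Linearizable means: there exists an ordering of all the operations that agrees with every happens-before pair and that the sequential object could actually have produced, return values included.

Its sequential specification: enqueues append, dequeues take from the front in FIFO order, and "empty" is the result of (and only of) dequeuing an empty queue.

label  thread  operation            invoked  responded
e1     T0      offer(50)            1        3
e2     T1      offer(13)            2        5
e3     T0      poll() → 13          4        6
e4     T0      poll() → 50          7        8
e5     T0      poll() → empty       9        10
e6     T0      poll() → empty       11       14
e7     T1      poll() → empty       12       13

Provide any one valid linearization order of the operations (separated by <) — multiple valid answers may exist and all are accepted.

e2 < e1 < e3 < e4 < e5 < e6 < e7

1. e2 offer(13), leaving queue <13>
2. e1 offer(50), leaving queue <13,50>
3. e3 poll() → 13, leaving queue <50>
4. e4 poll() → 50, leaving queue <>
5. e5 poll() → empty, leaving queue <>
6. e6 poll() → empty, leaving queue <>
7. e7 poll() → empty, leaving queue <>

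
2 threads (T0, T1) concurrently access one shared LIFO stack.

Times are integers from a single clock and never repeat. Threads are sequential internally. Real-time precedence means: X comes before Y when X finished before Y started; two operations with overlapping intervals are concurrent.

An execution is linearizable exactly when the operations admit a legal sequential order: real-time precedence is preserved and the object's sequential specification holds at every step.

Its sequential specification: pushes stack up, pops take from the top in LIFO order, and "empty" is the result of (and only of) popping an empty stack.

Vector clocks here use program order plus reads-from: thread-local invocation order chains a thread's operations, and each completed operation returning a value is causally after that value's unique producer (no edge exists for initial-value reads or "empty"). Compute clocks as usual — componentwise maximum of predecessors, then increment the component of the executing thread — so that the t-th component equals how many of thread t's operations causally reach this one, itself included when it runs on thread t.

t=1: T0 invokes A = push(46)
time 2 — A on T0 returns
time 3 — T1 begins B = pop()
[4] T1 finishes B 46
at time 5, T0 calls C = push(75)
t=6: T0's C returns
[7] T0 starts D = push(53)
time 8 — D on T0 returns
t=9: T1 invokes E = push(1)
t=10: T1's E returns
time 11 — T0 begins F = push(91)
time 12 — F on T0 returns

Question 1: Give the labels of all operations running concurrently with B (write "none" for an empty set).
none

B spans [3,4]: anything still running between times 3 and 4 counts as concurrent
A [1,2]: before
C [5,6]: after
D [7,8]: after
E [9,10]: after
F [11,12]: after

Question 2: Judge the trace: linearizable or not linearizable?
linearizable

a witness: A, B, C, D, E, F
step 1: A push(46) — stack <46>
step 2: B pop() → 46 — stack <>
step 3: C push(75) — stack <75>
step 4: D push(53) — stack <75,53>
step 5: E push(1) — stack <75,53,1>
step 6: F push(91) — stack <75,53,1,91>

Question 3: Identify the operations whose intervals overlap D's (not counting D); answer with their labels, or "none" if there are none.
none

D runs from 7 to 8; window-overlapping ops are concurrent
A [1,2]: before
B [3,4]: before
C [5,6]: before
E [9,10]: after
F [11,12]: after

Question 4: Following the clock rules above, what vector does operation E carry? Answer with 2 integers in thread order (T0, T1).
(1, 2)

A (invocation 1): nothing precedes it; T0's component alone gives (1, 0)
merge at B (invoked 3): VC(A)=(1, 0), own-thread bump on T1 → (1, 1)
merge at C (invoked 5): VC(A)=(1, 0), own-thread bump on T0 → (2, 0)
merge at E (invoked 9): VC(B)=(1, 1), own-thread bump on T1 → (1, 2)
merge at D (invoked 7): VC(C)=(2, 0), own-thread bump on T0 → (3, 0)
merge at F (invoked 11): VC(D)=(3, 0), own-thread bump on T0 → (4, 0)
target: VC(E) = (1, 2)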